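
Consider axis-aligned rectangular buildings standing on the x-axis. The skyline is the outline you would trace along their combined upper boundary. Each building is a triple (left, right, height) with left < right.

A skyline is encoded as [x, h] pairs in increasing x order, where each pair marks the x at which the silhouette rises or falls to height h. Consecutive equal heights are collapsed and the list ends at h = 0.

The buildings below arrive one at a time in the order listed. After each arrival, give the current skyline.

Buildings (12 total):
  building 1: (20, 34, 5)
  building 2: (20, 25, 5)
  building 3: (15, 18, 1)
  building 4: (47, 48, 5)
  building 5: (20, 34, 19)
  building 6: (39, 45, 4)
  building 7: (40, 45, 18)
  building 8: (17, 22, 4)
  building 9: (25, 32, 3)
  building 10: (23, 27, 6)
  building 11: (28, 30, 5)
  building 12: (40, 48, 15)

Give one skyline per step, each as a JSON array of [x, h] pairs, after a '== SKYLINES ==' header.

== SKYLINES ==
[[20,5],[34,0]]
[[20,5],[34,0]]
[[15,1],[18,0],[20,5],[34,0]]
[[15,1],[18,0],[20,5],[34,0],[47,5],[48,0]]
[[15,1],[18,0],[20,19],[34,0],[47,5],[48,0]]
[[15,1],[18,0],[20,19],[34,0],[39,4],[45,0],[47,5],[48,0]]
[[15,1],[18,0],[20,19],[34,0],[39,4],[40,18],[45,0],[47,5],[48,0]]
[[15,1],[17,4],[20,19],[34,0],[39,4],[40,18],[45,0],[47,5],[48,0]]
[[15,1],[17,4],[20,19],[34,0],[39,4],[40,18],[45,0],[47,5],[48,0]]
[[15,1],[17,4],[20,19],[34,0],[39,4],[40,18],[45,0],[47,5],[48,0]]
[[15,1],[17,4],[20,19],[34,0],[39,4],[40,18],[45,0],[47,5],[48,0]]
[[15,1],[17,4],[20,19],[34,0],[39,4],[40,18],[45,15],[48,0]]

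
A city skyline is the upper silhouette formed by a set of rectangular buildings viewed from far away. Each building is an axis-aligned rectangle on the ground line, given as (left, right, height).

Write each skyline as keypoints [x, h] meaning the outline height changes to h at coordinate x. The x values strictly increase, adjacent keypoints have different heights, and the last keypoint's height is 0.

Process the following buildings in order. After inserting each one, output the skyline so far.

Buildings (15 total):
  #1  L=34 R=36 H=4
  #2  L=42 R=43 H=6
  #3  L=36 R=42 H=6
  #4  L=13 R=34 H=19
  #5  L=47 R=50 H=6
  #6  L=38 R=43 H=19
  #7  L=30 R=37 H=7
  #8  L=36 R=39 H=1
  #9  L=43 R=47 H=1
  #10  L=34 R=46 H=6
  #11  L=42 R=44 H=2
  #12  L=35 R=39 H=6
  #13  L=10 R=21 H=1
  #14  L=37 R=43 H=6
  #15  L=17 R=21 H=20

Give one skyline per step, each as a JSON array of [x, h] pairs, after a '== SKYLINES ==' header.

== SKYLINES ==
[[34,4],[36,0]]
[[34,4],[36,0],[42,6],[43,0]]
[[34,4],[36,6],[43,0]]
[[13,19],[34,4],[36,6],[43,0]]
[[13,19],[34,4],[36,6],[43,0],[47,6],[50,0]]
[[13,19],[34,4],[36,6],[38,19],[43,0],[47,6],[50,0]]
[[13,19],[34,7],[37,6],[38,19],[43,0],[47,6],[50,0]]
[[13,19],[34,7],[37,6],[38,19],[43,0],[47,6],[50,0]]
[[13,19],[34,7],[37,6],[38,19],[43,1],[47,6],[50,0]]
[[13,19],[34,7],[37,6],[38,19],[43,6],[46,1],[47,6],[50,0]]
[[13,19],[34,7],[37,6],[38,19],[43,6],[46,1],[47,6],[50,0]]
[[13,19],[34,7],[37,6],[38,19],[43,6],[46,1],[47,6],[50,0]]
[[10,1],[13,19],[34,7],[37,6],[38,19],[43,6],[46,1],[47,6],[50,0]]
[[10,1],[13,19],[34,7],[37,6],[38,19],[43,6],[46,1],[47,6],[50,0]]
[[10,1],[13,19],[17,20],[21,19],[34,7],[37,6],[38,19],[43,6],[46,1],[47,6],[50,0]]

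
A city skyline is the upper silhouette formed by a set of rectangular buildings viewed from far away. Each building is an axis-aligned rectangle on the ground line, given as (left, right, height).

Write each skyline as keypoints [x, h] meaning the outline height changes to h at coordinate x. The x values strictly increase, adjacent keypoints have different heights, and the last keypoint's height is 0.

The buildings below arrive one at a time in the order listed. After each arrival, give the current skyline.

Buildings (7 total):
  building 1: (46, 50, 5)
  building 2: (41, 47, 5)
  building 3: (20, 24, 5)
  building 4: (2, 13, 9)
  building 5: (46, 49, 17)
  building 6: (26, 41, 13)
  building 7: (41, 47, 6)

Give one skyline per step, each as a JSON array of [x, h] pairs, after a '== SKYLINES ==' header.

== SKYLINES ==
[[46,5],[50,0]]
[[41,5],[50,0]]
[[20,5],[24,0],[41,5],[50,0]]
[[2,9],[13,0],[20,5],[24,0],[41,5],[50,0]]
[[2,9],[13,0],[20,5],[24,0],[41,5],[46,17],[49,5],[50,0]]
[[2,9],[13,0],[20,5],[24,0],[26,13],[41,5],[46,17],[49,5],[50,0]]
[[2,9],[13,0],[20,5],[24,0],[26,13],[41,6],[46,17],[49,5],[50,0]]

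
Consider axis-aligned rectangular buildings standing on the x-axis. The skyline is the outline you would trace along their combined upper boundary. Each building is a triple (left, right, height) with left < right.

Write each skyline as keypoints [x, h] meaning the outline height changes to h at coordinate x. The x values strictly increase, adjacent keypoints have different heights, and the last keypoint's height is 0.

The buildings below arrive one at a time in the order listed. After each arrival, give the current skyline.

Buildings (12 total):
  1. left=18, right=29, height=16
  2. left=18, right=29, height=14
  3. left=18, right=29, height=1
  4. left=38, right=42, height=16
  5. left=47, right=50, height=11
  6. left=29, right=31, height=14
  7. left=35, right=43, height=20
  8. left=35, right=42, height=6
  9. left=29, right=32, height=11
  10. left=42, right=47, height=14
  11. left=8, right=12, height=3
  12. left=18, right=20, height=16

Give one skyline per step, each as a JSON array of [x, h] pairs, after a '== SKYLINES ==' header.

== SKYLINES ==
[[18,16],[29,0]]
[[18,16],[29,0]]
[[18,16],[29,0]]
[[18,16],[29,0],[38,16],[42,0]]
[[18,16],[29,0],[38,16],[42,0],[47,11],[50,0]]
[[18,16],[29,14],[31,0],[38,16],[42,0],[47,11],[50,0]]
[[18,16],[29,14],[31,0],[35,20],[43,0],[47,11],[50,0]]
[[18,16],[29,14],[31,0],[35,20],[43,0],[47,11],[50,0]]
[[18,16],[29,14],[31,11],[32,0],[35,20],[43,0],[47,11],[50,0]]
[[18,16],[29,14],[31,11],[32,0],[35,20],[43,14],[47,11],[50,0]]
[[8,3],[12,0],[18,16],[29,14],[31,11],[32,0],[35,20],[43,14],[47,11],[50,0]]
[[8,3],[12,0],[18,16],[29,14],[31,11],[32,0],[35,20],[43,14],[47,11],[50,0]]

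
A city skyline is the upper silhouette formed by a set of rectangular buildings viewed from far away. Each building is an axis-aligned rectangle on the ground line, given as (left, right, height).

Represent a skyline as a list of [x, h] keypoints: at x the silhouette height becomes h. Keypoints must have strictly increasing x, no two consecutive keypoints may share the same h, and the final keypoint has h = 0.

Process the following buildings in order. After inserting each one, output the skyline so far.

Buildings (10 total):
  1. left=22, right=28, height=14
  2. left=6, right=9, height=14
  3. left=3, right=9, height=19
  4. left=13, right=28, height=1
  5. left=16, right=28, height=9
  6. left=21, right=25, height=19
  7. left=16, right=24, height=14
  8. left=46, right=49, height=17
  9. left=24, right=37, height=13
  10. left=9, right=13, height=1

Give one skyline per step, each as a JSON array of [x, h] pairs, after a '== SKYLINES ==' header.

== SKYLINES ==
[[22,14],[28,0]]
[[6,14],[9,0],[22,14],[28,0]]
[[3,19],[9,0],[22,14],[28,0]]
[[3,19],[9,0],[13,1],[22,14],[28,0]]
[[3,19],[9,0],[13,1],[16,9],[22,14],[28,0]]
[[3,19],[9,0],[13,1],[16,9],[21,19],[25,14],[28,0]]
[[3,19],[9,0],[13,1],[16,14],[21,19],[25,14],[28,0]]
[[3,19],[9,0],[13,1],[16,14],[21,19],[25,14],[28,0],[46,17],[49,0]]
[[3,19],[9,0],[13,1],[16,14],[21,19],[25,14],[28,13],[37,0],[46,17],[49,0]]
[[3,19],[9,1],[16,14],[21,19],[25,14],[28,13],[37,0],[46,17],[49,0]]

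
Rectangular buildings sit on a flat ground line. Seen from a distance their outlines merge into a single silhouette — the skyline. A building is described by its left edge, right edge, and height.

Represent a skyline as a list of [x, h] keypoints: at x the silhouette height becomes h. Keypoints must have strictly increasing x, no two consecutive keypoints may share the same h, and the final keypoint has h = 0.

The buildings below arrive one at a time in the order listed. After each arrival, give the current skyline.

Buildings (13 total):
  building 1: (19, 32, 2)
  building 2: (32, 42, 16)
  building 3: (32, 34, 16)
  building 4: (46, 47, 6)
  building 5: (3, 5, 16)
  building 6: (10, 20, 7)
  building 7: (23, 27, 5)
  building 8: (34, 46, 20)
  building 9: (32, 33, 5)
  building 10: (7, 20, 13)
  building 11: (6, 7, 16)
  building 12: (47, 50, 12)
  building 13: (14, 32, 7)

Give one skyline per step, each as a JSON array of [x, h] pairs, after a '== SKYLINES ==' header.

== SKYLINES ==
[[19,2],[32,0]]
[[19,2],[32,16],[42,0]]
[[19,2],[32,16],[42,0]]
[[19,2],[32,16],[42,0],[46,6],[47,0]]
[[3,16],[5,0],[19,2],[32,16],[42,0],[46,6],[47,0]]
[[3,16],[5,0],[10,7],[20,2],[32,16],[42,0],[46,6],[47,0]]
[[3,16],[5,0],[10,7],[20,2],[23,5],[27,2],[32,16],[42,0],[46,6],[47,0]]
[[3,16],[5,0],[10,7],[20,2],[23,5],[27,2],[32,16],[34,20],[46,6],[47,0]]
[[3,16],[5,0],[10,7],[20,2],[23,5],[27,2],[32,16],[34,20],[46,6],[47,0]]
[[3,16],[5,0],[7,13],[20,2],[23,5],[27,2],[32,16],[34,20],[46,6],[47,0]]
[[3,16],[5,0],[6,16],[7,13],[20,2],[23,5],[27,2],[32,16],[34,20],[46,6],[47,0]]
[[3,16],[5,0],[6,16],[7,13],[20,2],[23,5],[27,2],[32,16],[34,20],[46,6],[47,12],[50,0]]
[[3,16],[5,0],[6,16],[7,13],[20,7],[32,16],[34,20],[46,6],[47,12],[50,0]]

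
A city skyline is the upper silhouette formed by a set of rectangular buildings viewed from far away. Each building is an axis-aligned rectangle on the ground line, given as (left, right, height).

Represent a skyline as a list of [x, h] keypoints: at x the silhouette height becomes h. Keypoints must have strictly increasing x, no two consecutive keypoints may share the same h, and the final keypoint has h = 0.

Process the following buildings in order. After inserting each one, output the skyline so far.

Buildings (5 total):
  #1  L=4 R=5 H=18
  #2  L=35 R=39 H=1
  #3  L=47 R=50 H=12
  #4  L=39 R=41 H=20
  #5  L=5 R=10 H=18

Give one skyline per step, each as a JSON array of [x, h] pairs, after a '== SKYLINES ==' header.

== SKYLINES ==
[[4,18],[5,0]]
[[4,18],[5,0],[35,1],[39,0]]
[[4,18],[5,0],[35,1],[39,0],[47,12],[50,0]]
[[4,18],[5,0],[35,1],[39,20],[41,0],[47,12],[50,0]]
[[4,18],[10,0],[35,1],[39,20],[41,0],[47,12],[50,0]]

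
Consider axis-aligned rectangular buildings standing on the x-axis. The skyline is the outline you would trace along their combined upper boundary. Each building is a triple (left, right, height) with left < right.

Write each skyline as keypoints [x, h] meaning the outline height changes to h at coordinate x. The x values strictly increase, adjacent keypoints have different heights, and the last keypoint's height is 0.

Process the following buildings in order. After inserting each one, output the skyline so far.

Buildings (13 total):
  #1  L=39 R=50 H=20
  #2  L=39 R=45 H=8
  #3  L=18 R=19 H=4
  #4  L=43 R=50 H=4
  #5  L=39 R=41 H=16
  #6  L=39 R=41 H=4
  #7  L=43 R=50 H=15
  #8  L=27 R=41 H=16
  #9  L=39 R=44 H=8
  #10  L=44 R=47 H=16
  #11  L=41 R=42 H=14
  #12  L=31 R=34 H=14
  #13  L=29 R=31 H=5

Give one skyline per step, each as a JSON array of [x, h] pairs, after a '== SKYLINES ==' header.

== SKYLINES ==
[[39,20],[50,0]]
[[39,20],[50,0]]
[[18,4],[19,0],[39,20],[50,0]]
[[18,4],[19,0],[39,20],[50,0]]
[[18,4],[19,0],[39,20],[50,0]]
[[18,4],[19,0],[39,20],[50,0]]
[[18,4],[19,0],[39,20],[50,0]]
[[18,4],[19,0],[27,16],[39,20],[50,0]]
[[18,4],[19,0],[27,16],[39,20],[50,0]]
[[18,4],[19,0],[27,16],[39,20],[50,0]]
[[18,4],[19,0],[27,16],[39,20],[50,0]]
[[18,4],[19,0],[27,16],[39,20],[50,0]]
[[18,4],[19,0],[27,16],[39,20],[50,0]]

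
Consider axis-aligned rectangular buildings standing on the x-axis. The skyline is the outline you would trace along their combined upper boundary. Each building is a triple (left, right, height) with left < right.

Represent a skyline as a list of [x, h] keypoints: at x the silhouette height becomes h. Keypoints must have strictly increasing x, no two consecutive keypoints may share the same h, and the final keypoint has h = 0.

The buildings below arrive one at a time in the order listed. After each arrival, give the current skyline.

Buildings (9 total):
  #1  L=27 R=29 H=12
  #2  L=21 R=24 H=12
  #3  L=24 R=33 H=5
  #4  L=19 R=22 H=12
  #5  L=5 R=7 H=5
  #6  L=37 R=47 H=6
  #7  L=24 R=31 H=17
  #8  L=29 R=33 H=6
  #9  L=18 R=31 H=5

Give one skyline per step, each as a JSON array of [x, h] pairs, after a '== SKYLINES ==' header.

== SKYLINES ==
[[27,12],[29,0]]
[[21,12],[24,0],[27,12],[29,0]]
[[21,12],[24,5],[27,12],[29,5],[33,0]]
[[19,12],[24,5],[27,12],[29,5],[33,0]]
[[5,5],[7,0],[19,12],[24,5],[27,12],[29,5],[33,0]]
[[5,5],[7,0],[19,12],[24,5],[27,12],[29,5],[33,0],[37,6],[47,0]]
[[5,5],[7,0],[19,12],[24,17],[31,5],[33,0],[37,6],[47,0]]
[[5,5],[7,0],[19,12],[24,17],[31,6],[33,0],[37,6],[47,0]]
[[5,5],[7,0],[18,5],[19,12],[24,17],[31,6],[33,0],[37,6],[47,0]]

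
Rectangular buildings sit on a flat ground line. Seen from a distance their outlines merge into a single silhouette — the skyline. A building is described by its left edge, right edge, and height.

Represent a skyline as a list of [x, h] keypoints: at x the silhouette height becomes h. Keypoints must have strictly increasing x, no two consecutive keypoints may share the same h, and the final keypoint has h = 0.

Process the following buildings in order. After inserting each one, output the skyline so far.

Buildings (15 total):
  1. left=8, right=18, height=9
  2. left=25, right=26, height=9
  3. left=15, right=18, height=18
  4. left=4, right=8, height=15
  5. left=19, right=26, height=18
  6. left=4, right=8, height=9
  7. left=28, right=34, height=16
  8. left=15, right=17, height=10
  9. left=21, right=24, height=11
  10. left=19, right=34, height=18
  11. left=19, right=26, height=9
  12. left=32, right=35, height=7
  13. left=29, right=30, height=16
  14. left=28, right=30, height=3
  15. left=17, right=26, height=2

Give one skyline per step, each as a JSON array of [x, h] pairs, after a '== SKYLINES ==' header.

== SKYLINES ==
[[8,9],[18,0]]
[[8,9],[18,0],[25,9],[26,0]]
[[8,9],[15,18],[18,0],[25,9],[26,0]]
[[4,15],[8,9],[15,18],[18,0],[25,9],[26,0]]
[[4,15],[8,9],[15,18],[18,0],[19,18],[26,0]]
[[4,15],[8,9],[15,18],[18,0],[19,18],[26,0]]
[[4,15],[8,9],[15,18],[18,0],[19,18],[26,0],[28,16],[34,0]]
[[4,15],[8,9],[15,18],[18,0],[19,18],[26,0],[28,16],[34,0]]
[[4,15],[8,9],[15,18],[18,0],[19,18],[26,0],[28,16],[34,0]]
[[4,15],[8,9],[15,18],[18,0],[19,18],[34,0]]
[[4,15],[8,9],[15,18],[18,0],[19,18],[34,0]]
[[4,15],[8,9],[15,18],[18,0],[19,18],[34,7],[35,0]]
[[4,15],[8,9],[15,18],[18,0],[19,18],[34,7],[35,0]]
[[4,15],[8,9],[15,18],[18,0],[19,18],[34,7],[35,0]]
[[4,15],[8,9],[15,18],[18,2],[19,18],[34,7],[35,0]]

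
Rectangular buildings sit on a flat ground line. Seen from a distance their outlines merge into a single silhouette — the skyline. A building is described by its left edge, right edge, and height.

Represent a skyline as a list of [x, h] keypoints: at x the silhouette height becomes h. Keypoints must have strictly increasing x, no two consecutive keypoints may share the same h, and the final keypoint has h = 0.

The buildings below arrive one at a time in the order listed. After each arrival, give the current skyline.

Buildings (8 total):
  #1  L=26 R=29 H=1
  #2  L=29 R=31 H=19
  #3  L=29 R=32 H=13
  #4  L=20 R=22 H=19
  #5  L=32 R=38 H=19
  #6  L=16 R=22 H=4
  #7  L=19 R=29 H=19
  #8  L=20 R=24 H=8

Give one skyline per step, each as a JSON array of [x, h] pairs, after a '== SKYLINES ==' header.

== SKYLINES ==
[[26,1],[29,0]]
[[26,1],[29,19],[31,0]]
[[26,1],[29,19],[31,13],[32,0]]
[[20,19],[22,0],[26,1],[29,19],[31,13],[32,0]]
[[20,19],[22,0],[26,1],[29,19],[31,13],[32,19],[38,0]]
[[16,4],[20,19],[22,0],[26,1],[29,19],[31,13],[32,19],[38,0]]
[[16,4],[19,19],[31,13],[32,19],[38,0]]
[[16,4],[19,19],[31,13],[32,19],[38,0]]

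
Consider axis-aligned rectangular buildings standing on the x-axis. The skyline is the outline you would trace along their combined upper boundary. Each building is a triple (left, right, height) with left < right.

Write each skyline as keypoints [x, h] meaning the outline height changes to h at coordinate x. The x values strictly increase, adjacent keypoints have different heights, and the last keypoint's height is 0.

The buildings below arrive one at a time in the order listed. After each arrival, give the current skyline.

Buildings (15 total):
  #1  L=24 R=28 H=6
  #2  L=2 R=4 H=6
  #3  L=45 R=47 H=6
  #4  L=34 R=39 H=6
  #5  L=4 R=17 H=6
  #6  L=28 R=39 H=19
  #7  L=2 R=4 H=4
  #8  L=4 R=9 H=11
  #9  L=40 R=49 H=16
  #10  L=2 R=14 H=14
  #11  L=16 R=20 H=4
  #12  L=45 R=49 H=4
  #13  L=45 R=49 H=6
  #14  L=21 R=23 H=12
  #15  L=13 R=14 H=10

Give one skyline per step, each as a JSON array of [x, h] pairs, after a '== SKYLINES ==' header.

== SKYLINES ==
[[24,6],[28,0]]
[[2,6],[4,0],[24,6],[28,0]]
[[2,6],[4,0],[24,6],[28,0],[45,6],[47,0]]
[[2,6],[4,0],[24,6],[28,0],[34,6],[39,0],[45,6],[47,0]]
[[2,6],[17,0],[24,6],[28,0],[34,6],[39,0],[45,6],[47,0]]
[[2,6],[17,0],[24,6],[28,19],[39,0],[45,6],[47,0]]
[[2,6],[17,0],[24,6],[28,19],[39,0],[45,6],[47,0]]
[[2,6],[4,11],[9,6],[17,0],[24,6],[28,19],[39,0],[45,6],[47,0]]
[[2,6],[4,11],[9,6],[17,0],[24,6],[28,19],[39,0],[40,16],[49,0]]
[[2,14],[14,6],[17,0],[24,6],[28,19],[39,0],[40,16],[49,0]]
[[2,14],[14,6],[17,4],[20,0],[24,6],[28,19],[39,0],[40,16],[49,0]]
[[2,14],[14,6],[17,4],[20,0],[24,6],[28,19],[39,0],[40,16],[49,0]]
[[2,14],[14,6],[17,4],[20,0],[24,6],[28,19],[39,0],[40,16],[49,0]]
[[2,14],[14,6],[17,4],[20,0],[21,12],[23,0],[24,6],[28,19],[39,0],[40,16],[49,0]]
[[2,14],[14,6],[17,4],[20,0],[21,12],[23,0],[24,6],[28,19],[39,0],[40,16],[49,0]]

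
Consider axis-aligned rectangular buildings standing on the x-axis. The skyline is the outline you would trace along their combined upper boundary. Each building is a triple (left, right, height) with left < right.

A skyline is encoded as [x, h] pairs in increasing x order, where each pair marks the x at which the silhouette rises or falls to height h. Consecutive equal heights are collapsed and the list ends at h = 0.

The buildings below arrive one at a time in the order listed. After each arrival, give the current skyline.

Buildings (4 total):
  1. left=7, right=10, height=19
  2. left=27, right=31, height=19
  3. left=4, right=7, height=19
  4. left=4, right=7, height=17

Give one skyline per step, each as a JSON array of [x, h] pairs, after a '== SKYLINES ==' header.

== SKYLINES ==
[[7,19],[10,0]]
[[7,19],[10,0],[27,19],[31,0]]
[[4,19],[10,0],[27,19],[31,0]]
[[4,19],[10,0],[27,19],[31,0]]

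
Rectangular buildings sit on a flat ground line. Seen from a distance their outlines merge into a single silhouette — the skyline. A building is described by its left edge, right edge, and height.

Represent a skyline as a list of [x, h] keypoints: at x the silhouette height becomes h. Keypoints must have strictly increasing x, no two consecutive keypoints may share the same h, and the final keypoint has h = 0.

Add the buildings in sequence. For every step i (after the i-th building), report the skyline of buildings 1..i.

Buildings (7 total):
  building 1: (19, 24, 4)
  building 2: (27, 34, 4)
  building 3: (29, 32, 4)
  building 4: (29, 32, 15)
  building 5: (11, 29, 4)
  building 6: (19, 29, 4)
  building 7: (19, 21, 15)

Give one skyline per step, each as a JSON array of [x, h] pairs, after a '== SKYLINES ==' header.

== SKYLINES ==
[[19,4],[24,0]]
[[19,4],[24,0],[27,4],[34,0]]
[[19,4],[24,0],[27,4],[34,0]]
[[19,4],[24,0],[27,4],[29,15],[32,4],[34,0]]
[[11,4],[29,15],[32,4],[34,0]]
[[11,4],[29,15],[32,4],[34,0]]
[[11,4],[19,15],[21,4],[29,15],[32,4],[34,0]]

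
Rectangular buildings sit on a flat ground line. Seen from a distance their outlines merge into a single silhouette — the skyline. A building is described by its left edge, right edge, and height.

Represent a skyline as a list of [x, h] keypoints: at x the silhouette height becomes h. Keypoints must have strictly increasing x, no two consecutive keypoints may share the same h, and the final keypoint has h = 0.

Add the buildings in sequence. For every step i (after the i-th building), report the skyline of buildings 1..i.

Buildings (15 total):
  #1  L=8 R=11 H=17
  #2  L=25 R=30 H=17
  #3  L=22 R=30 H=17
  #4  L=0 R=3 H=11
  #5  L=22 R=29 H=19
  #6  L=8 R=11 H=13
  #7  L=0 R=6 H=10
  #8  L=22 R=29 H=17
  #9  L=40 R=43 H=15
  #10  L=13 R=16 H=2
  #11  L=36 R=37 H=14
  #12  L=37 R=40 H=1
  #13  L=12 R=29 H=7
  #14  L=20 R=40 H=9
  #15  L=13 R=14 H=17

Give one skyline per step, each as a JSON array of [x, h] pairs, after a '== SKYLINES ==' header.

== SKYLINES ==
[[8,17],[11,0]]
[[8,17],[11,0],[25,17],[30,0]]
[[8,17],[11,0],[22,17],[30,0]]
[[0,11],[3,0],[8,17],[11,0],[22,17],[30,0]]
[[0,11],[3,0],[8,17],[11,0],[22,19],[29,17],[30,0]]
[[0,11],[3,0],[8,17],[11,0],[22,19],[29,17],[30,0]]
[[0,11],[3,10],[6,0],[8,17],[11,0],[22,19],[29,17],[30,0]]
[[0,11],[3,10],[6,0],[8,17],[11,0],[22,19],[29,17],[30,0]]
[[0,11],[3,10],[6,0],[8,17],[11,0],[22,19],[29,17],[30,0],[40,15],[43,0]]
[[0,11],[3,10],[6,0],[8,17],[11,0],[13,2],[16,0],[22,19],[29,17],[30,0],[40,15],[43,0]]
[[0,11],[3,10],[6,0],[8,17],[11,0],[13,2],[16,0],[22,19],[29,17],[30,0],[36,14],[37,0],[40,15],[43,0]]
[[0,11],[3,10],[6,0],[8,17],[11,0],[13,2],[16,0],[22,19],[29,17],[30,0],[36,14],[37,1],[40,15],[43,0]]
[[0,11],[3,10],[6,0],[8,17],[11,0],[12,7],[22,19],[29,17],[30,0],[36,14],[37,1],[40,15],[43,0]]
[[0,11],[3,10],[6,0],[8,17],[11,0],[12,7],[20,9],[22,19],[29,17],[30,9],[36,14],[37,9],[40,15],[43,0]]
[[0,11],[3,10],[6,0],[8,17],[11,0],[12,7],[13,17],[14,7],[20,9],[22,19],[29,17],[30,9],[36,14],[37,9],[40,15],[43,0]]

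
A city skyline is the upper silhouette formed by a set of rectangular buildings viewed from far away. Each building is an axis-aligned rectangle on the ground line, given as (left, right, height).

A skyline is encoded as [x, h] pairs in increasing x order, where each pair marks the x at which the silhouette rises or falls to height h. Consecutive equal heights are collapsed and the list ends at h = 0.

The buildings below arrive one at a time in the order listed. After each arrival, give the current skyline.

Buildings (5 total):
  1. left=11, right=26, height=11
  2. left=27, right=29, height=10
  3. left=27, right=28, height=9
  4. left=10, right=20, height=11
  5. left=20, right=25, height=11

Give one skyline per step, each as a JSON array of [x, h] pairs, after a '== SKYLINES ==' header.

== SKYLINES ==
[[11,11],[26,0]]
[[11,11],[26,0],[27,10],[29,0]]
[[11,11],[26,0],[27,10],[29,0]]
[[10,11],[26,0],[27,10],[29,0]]
[[10,11],[26,0],[27,10],[29,0]]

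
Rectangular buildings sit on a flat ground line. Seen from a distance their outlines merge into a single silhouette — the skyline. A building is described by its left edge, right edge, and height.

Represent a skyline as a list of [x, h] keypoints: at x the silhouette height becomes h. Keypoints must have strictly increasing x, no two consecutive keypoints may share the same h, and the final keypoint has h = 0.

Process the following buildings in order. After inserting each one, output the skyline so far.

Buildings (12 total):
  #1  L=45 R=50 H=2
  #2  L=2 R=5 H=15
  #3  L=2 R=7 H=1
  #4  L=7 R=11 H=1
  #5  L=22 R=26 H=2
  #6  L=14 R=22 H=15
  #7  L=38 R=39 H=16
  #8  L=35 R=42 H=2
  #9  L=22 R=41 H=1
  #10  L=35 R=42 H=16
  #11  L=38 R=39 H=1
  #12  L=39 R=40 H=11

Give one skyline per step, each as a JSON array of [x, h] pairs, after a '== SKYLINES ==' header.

== SKYLINES ==
[[45,2],[50,0]]
[[2,15],[5,0],[45,2],[50,0]]
[[2,15],[5,1],[7,0],[45,2],[50,0]]
[[2,15],[5,1],[11,0],[45,2],[50,0]]
[[2,15],[5,1],[11,0],[22,2],[26,0],[45,2],[50,0]]
[[2,15],[5,1],[11,0],[14,15],[22,2],[26,0],[45,2],[50,0]]
[[2,15],[5,1],[11,0],[14,15],[22,2],[26,0],[38,16],[39,0],[45,2],[50,0]]
[[2,15],[5,1],[11,0],[14,15],[22,2],[26,0],[35,2],[38,16],[39,2],[42,0],[45,2],[50,0]]
[[2,15],[5,1],[11,0],[14,15],[22,2],[26,1],[35,2],[38,16],[39,2],[42,0],[45,2],[50,0]]
[[2,15],[5,1],[11,0],[14,15],[22,2],[26,1],[35,16],[42,0],[45,2],[50,0]]
[[2,15],[5,1],[11,0],[14,15],[22,2],[26,1],[35,16],[42,0],[45,2],[50,0]]
[[2,15],[5,1],[11,0],[14,15],[22,2],[26,1],[35,16],[42,0],[45,2],[50,0]]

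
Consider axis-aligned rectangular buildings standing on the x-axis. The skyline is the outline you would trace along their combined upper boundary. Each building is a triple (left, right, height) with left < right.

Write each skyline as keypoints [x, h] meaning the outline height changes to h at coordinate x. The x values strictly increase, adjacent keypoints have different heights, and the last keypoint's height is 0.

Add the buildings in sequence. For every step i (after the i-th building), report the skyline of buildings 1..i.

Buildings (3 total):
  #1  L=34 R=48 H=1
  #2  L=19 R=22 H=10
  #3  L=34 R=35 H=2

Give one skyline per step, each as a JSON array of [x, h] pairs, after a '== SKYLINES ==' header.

== SKYLINES ==
[[34,1],[48,0]]
[[19,10],[22,0],[34,1],[48,0]]
[[19,10],[22,0],[34,2],[35,1],[48,0]]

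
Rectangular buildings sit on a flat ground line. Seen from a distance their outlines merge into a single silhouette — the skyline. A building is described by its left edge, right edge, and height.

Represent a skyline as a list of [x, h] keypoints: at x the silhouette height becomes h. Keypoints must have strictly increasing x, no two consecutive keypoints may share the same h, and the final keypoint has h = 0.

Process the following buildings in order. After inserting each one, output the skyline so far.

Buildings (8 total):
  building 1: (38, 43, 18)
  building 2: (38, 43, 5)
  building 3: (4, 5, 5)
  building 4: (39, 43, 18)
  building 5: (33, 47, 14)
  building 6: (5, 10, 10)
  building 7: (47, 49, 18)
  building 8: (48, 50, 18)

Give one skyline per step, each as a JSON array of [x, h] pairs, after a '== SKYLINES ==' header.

== SKYLINES ==
[[38,18],[43,0]]
[[38,18],[43,0]]
[[4,5],[5,0],[38,18],[43,0]]
[[4,5],[5,0],[38,18],[43,0]]
[[4,5],[5,0],[33,14],[38,18],[43,14],[47,0]]
[[4,5],[5,10],[10,0],[33,14],[38,18],[43,14],[47,0]]
[[4,5],[5,10],[10,0],[33,14],[38,18],[43,14],[47,18],[49,0]]
[[4,5],[5,10],[10,0],[33,14],[38,18],[43,14],[47,18],[50,0]]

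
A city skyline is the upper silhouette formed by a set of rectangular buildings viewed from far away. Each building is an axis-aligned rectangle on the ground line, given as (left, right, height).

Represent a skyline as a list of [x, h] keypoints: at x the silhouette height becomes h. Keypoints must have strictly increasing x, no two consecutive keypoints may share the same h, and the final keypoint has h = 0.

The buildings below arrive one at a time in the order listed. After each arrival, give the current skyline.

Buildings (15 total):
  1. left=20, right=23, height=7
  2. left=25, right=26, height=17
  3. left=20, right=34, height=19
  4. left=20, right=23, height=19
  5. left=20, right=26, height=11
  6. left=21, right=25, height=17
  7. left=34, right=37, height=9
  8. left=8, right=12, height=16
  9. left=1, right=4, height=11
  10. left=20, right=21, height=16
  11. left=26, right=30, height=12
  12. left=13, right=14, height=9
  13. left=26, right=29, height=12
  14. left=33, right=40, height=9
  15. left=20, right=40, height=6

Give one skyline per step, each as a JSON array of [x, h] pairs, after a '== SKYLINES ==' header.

== SKYLINES ==
[[20,7],[23,0]]
[[20,7],[23,0],[25,17],[26,0]]
[[20,19],[34,0]]
[[20,19],[34,0]]
[[20,19],[34,0]]
[[20,19],[34,0]]
[[20,19],[34,9],[37,0]]
[[8,16],[12,0],[20,19],[34,9],[37,0]]
[[1,11],[4,0],[8,16],[12,0],[20,19],[34,9],[37,0]]
[[1,11],[4,0],[8,16],[12,0],[20,19],[34,9],[37,0]]
[[1,11],[4,0],[8,16],[12,0],[20,19],[34,9],[37,0]]
[[1,11],[4,0],[8,16],[12,0],[13,9],[14,0],[20,19],[34,9],[37,0]]
[[1,11],[4,0],[8,16],[12,0],[13,9],[14,0],[20,19],[34,9],[37,0]]
[[1,11],[4,0],[8,16],[12,0],[13,9],[14,0],[20,19],[34,9],[40,0]]
[[1,11],[4,0],[8,16],[12,0],[13,9],[14,0],[20,19],[34,9],[40,0]]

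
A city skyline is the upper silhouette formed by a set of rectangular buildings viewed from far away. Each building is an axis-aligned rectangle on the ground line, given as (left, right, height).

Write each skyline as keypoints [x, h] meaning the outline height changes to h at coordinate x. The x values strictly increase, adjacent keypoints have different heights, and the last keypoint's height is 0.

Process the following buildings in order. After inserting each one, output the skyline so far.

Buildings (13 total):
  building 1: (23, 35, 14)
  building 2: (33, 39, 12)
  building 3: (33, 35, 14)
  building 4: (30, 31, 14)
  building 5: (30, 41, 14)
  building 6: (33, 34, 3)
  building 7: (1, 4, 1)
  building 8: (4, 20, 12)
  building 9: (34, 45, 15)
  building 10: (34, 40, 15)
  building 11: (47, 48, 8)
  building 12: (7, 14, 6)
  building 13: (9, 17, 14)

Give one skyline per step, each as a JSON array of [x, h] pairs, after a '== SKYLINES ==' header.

== SKYLINES ==
[[23,14],[35,0]]
[[23,14],[35,12],[39,0]]
[[23,14],[35,12],[39,0]]
[[23,14],[35,12],[39,0]]
[[23,14],[41,0]]
[[23,14],[41,0]]
[[1,1],[4,0],[23,14],[41,0]]
[[1,1],[4,12],[20,0],[23,14],[41,0]]
[[1,1],[4,12],[20,0],[23,14],[34,15],[45,0]]
[[1,1],[4,12],[20,0],[23,14],[34,15],[45,0]]
[[1,1],[4,12],[20,0],[23,14],[34,15],[45,0],[47,8],[48,0]]
[[1,1],[4,12],[20,0],[23,14],[34,15],[45,0],[47,8],[48,0]]
[[1,1],[4,12],[9,14],[17,12],[20,0],[23,14],[34,15],[45,0],[47,8],[48,0]]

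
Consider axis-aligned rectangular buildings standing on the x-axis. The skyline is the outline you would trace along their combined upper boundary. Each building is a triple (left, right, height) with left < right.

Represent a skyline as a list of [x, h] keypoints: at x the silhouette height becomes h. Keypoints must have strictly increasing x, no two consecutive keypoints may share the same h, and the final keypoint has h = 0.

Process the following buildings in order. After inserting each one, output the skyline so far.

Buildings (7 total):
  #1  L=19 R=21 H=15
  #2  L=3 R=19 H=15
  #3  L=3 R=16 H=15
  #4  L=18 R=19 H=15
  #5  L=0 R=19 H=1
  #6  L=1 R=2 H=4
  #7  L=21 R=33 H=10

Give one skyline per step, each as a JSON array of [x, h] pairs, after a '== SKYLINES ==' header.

== SKYLINES ==
[[19,15],[21,0]]
[[3,15],[21,0]]
[[3,15],[21,0]]
[[3,15],[21,0]]
[[0,1],[3,15],[21,0]]
[[0,1],[1,4],[2,1],[3,15],[21,0]]
[[0,1],[1,4],[2,1],[3,15],[21,10],[33,0]]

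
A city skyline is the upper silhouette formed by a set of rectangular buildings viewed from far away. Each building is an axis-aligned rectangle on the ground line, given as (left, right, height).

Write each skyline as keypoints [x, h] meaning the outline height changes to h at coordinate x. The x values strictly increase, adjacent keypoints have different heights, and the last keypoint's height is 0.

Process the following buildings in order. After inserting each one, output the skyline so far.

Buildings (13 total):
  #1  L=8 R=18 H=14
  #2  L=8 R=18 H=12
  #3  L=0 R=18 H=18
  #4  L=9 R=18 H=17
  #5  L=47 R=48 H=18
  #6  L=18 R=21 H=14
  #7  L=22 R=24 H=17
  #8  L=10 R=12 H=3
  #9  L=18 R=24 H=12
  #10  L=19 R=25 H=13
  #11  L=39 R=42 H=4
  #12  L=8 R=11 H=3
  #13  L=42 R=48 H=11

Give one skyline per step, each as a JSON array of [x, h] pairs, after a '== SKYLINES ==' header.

== SKYLINES ==
[[8,14],[18,0]]
[[8,14],[18,0]]
[[0,18],[18,0]]
[[0,18],[18,0]]
[[0,18],[18,0],[47,18],[48,0]]
[[0,18],[18,14],[21,0],[47,18],[48,0]]
[[0,18],[18,14],[21,0],[22,17],[24,0],[47,18],[48,0]]
[[0,18],[18,14],[21,0],[22,17],[24,0],[47,18],[48,0]]
[[0,18],[18,14],[21,12],[22,17],[24,0],[47,18],[48,0]]
[[0,18],[18,14],[21,13],[22,17],[24,13],[25,0],[47,18],[48,0]]
[[0,18],[18,14],[21,13],[22,17],[24,13],[25,0],[39,4],[42,0],[47,18],[48,0]]
[[0,18],[18,14],[21,13],[22,17],[24,13],[25,0],[39,4],[42,0],[47,18],[48,0]]
[[0,18],[18,14],[21,13],[22,17],[24,13],[25,0],[39,4],[42,11],[47,18],[48,0]]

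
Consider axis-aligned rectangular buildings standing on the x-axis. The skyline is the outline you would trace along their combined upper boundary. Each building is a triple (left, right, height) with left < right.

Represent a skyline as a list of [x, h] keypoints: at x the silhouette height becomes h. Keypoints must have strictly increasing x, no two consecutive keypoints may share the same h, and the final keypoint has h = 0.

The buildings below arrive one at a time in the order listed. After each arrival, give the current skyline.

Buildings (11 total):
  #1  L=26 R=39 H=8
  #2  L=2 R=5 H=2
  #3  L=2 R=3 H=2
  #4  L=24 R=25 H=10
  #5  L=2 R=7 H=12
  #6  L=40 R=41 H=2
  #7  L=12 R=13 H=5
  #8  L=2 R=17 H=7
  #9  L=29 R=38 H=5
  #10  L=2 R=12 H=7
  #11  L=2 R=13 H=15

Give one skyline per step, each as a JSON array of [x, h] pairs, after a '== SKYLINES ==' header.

== SKYLINES ==
[[26,8],[39,0]]
[[2,2],[5,0],[26,8],[39,0]]
[[2,2],[5,0],[26,8],[39,0]]
[[2,2],[5,0],[24,10],[25,0],[26,8],[39,0]]
[[2,12],[7,0],[24,10],[25,0],[26,8],[39,0]]
[[2,12],[7,0],[24,10],[25,0],[26,8],[39,0],[40,2],[41,0]]
[[2,12],[7,0],[12,5],[13,0],[24,10],[25,0],[26,8],[39,0],[40,2],[41,0]]
[[2,12],[7,7],[17,0],[24,10],[25,0],[26,8],[39,0],[40,2],[41,0]]
[[2,12],[7,7],[17,0],[24,10],[25,0],[26,8],[39,0],[40,2],[41,0]]
[[2,12],[7,7],[17,0],[24,10],[25,0],[26,8],[39,0],[40,2],[41,0]]
[[2,15],[13,7],[17,0],[24,10],[25,0],[26,8],[39,0],[40,2],[41,0]]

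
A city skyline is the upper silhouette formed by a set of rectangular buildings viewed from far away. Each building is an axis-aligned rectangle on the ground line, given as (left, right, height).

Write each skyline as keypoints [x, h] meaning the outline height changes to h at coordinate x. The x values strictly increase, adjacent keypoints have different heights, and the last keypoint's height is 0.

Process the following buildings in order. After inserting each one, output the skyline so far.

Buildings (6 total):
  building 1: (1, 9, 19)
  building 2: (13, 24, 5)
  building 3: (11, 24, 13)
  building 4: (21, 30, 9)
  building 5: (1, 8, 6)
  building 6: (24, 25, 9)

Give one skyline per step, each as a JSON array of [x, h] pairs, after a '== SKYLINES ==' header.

== SKYLINES ==
[[1,19],[9,0]]
[[1,19],[9,0],[13,5],[24,0]]
[[1,19],[9,0],[11,13],[24,0]]
[[1,19],[9,0],[11,13],[24,9],[30,0]]
[[1,19],[9,0],[11,13],[24,9],[30,0]]
[[1,19],[9,0],[11,13],[24,9],[30,0]]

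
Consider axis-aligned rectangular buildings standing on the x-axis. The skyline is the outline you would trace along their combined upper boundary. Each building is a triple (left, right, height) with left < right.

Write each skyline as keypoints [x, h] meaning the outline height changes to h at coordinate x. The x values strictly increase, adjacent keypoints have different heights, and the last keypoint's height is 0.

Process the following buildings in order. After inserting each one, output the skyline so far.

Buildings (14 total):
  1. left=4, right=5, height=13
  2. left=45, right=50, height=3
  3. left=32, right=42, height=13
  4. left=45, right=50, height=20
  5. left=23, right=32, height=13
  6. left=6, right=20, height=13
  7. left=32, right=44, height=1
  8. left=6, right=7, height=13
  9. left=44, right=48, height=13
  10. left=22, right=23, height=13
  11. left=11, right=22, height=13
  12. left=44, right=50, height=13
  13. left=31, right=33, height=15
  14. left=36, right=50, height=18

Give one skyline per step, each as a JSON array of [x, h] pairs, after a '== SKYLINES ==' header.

== SKYLINES ==
[[4,13],[5,0]]
[[4,13],[5,0],[45,3],[50,0]]
[[4,13],[5,0],[32,13],[42,0],[45,3],[50,0]]
[[4,13],[5,0],[32,13],[42,0],[45,20],[50,0]]
[[4,13],[5,0],[23,13],[42,0],[45,20],[50,0]]
[[4,13],[5,0],[6,13],[20,0],[23,13],[42,0],[45,20],[50,0]]
[[4,13],[5,0],[6,13],[20,0],[23,13],[42,1],[44,0],[45,20],[50,0]]
[[4,13],[5,0],[6,13],[20,0],[23,13],[42,1],[44,0],[45,20],[50,0]]
[[4,13],[5,0],[6,13],[20,0],[23,13],[42,1],[44,13],[45,20],[50,0]]
[[4,13],[5,0],[6,13],[20,0],[22,13],[42,1],[44,13],[45,20],[50,0]]
[[4,13],[5,0],[6,13],[42,1],[44,13],[45,20],[50,0]]
[[4,13],[5,0],[6,13],[42,1],[44,13],[45,20],[50,0]]
[[4,13],[5,0],[6,13],[31,15],[33,13],[42,1],[44,13],[45,20],[50,0]]
[[4,13],[5,0],[6,13],[31,15],[33,13],[36,18],[45,20],[50,0]]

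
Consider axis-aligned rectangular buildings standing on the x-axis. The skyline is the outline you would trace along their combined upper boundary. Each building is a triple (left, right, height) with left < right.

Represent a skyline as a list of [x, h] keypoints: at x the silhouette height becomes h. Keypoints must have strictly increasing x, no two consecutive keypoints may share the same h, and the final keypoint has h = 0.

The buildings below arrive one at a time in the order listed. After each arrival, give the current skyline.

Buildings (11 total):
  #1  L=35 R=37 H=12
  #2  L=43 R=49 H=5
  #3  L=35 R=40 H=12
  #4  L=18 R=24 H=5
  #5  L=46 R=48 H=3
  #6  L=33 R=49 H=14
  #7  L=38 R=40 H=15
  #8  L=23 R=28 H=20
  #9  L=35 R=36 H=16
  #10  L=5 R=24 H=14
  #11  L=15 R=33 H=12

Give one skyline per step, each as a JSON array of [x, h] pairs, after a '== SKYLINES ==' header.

== SKYLINES ==
[[35,12],[37,0]]
[[35,12],[37,0],[43,5],[49,0]]
[[35,12],[40,0],[43,5],[49,0]]
[[18,5],[24,0],[35,12],[40,0],[43,5],[49,0]]
[[18,5],[24,0],[35,12],[40,0],[43,5],[49,0]]
[[18,5],[24,0],[33,14],[49,0]]
[[18,5],[24,0],[33,14],[38,15],[40,14],[49,0]]
[[18,5],[23,20],[28,0],[33,14],[38,15],[40,14],[49,0]]
[[18,5],[23,20],[28,0],[33,14],[35,16],[36,14],[38,15],[40,14],[49,0]]
[[5,14],[23,20],[28,0],[33,14],[35,16],[36,14],[38,15],[40,14],[49,0]]
[[5,14],[23,20],[28,12],[33,14],[35,16],[36,14],[38,15],[40,14],[49,0]]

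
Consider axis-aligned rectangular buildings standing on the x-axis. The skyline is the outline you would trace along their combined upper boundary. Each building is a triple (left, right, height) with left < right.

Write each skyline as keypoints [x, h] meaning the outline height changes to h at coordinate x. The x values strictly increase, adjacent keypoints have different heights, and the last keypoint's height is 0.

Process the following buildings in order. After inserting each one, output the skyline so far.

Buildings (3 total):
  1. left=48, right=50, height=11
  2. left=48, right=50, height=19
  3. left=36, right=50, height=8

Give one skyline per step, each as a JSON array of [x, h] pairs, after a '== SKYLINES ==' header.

== SKYLINES ==
[[48,11],[50,0]]
[[48,19],[50,0]]
[[36,8],[48,19],[50,0]]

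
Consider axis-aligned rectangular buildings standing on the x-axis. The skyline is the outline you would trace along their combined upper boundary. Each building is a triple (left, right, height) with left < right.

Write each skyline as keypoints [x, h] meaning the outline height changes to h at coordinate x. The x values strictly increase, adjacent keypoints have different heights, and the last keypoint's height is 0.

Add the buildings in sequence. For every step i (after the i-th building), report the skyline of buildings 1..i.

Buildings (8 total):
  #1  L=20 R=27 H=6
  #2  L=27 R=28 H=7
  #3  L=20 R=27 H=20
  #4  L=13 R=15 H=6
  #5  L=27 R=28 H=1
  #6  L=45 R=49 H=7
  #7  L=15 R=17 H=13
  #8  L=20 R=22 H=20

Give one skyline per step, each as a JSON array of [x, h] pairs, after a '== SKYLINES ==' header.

== SKYLINES ==
[[20,6],[27,0]]
[[20,6],[27,7],[28,0]]
[[20,20],[27,7],[28,0]]
[[13,6],[15,0],[20,20],[27,7],[28,0]]
[[13,6],[15,0],[20,20],[27,7],[28,0]]
[[13,6],[15,0],[20,20],[27,7],[28,0],[45,7],[49,0]]
[[13,6],[15,13],[17,0],[20,20],[27,7],[28,0],[45,7],[49,0]]
[[13,6],[15,13],[17,0],[20,20],[27,7],[28,0],[45,7],[49,0]]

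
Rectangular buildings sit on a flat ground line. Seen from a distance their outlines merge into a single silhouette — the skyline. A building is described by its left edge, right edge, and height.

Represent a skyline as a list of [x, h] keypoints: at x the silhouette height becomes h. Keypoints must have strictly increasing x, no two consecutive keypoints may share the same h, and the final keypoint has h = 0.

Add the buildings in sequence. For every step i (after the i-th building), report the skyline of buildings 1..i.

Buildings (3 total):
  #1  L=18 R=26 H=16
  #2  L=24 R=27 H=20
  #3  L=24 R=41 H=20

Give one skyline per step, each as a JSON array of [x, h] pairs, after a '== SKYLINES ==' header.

== SKYLINES ==
[[18,16],[26,0]]
[[18,16],[24,20],[27,0]]
[[18,16],[24,20],[41,0]]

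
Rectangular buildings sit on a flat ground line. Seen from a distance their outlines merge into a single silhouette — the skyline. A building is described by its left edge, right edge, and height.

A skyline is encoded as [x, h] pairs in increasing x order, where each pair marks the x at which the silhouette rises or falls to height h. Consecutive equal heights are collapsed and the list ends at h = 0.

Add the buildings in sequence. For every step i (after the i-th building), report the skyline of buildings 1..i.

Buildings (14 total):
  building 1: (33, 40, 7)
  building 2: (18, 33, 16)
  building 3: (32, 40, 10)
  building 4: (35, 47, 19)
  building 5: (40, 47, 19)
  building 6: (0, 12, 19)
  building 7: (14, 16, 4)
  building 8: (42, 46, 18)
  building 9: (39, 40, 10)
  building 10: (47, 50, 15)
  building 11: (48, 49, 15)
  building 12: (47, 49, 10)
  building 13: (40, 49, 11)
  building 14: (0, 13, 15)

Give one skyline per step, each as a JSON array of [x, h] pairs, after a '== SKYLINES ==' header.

== SKYLINES ==
[[33,7],[40,0]]
[[18,16],[33,7],[40,0]]
[[18,16],[33,10],[40,0]]
[[18,16],[33,10],[35,19],[47,0]]
[[18,16],[33,10],[35,19],[47,0]]
[[0,19],[12,0],[18,16],[33,10],[35,19],[47,0]]
[[0,19],[12,0],[14,4],[16,0],[18,16],[33,10],[35,19],[47,0]]
[[0,19],[12,0],[14,4],[16,0],[18,16],[33,10],[35,19],[47,0]]
[[0,19],[12,0],[14,4],[16,0],[18,16],[33,10],[35,19],[47,0]]
[[0,19],[12,0],[14,4],[16,0],[18,16],[33,10],[35,19],[47,15],[50,0]]
[[0,19],[12,0],[14,4],[16,0],[18,16],[33,10],[35,19],[47,15],[50,0]]
[[0,19],[12,0],[14,4],[16,0],[18,16],[33,10],[35,19],[47,15],[50,0]]
[[0,19],[12,0],[14,4],[16,0],[18,16],[33,10],[35,19],[47,15],[50,0]]
[[0,19],[12,15],[13,0],[14,4],[16,0],[18,16],[33,10],[35,19],[47,15],[50,0]]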